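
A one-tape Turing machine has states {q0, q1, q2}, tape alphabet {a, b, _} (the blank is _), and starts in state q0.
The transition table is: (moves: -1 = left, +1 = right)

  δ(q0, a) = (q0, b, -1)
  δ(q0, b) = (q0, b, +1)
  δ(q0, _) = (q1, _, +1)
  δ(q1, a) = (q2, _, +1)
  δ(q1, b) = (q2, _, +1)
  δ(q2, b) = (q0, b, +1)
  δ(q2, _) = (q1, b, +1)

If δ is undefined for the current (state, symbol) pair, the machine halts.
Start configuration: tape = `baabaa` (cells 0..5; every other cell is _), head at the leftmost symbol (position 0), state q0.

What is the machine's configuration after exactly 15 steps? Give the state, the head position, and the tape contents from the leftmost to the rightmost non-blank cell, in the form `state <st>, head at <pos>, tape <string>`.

state q1, head at 7, tape bbbbbb

state=q0 head=0 tape=[b]aabaa__   (q0,b)→(q0,b,+1)
state=q0 head=1 tape=b[a]abaa__   (q0,a)→(q0,b,-1)
state=q0 head=0 tape=[b]babaa__   (q0,b)→(q0,b,+1)
state=q0 head=1 tape=b[b]abaa__   (q0,b)→(q0,b,+1)
state=q0 head=2 tape=bb[a]baa__   (q0,a)→(q0,b,-1)
state=q0 head=1 tape=b[b]bbaa__   (q0,b)→(q0,b,+1)
state=q0 head=2 tape=bb[b]baa__   (q0,b)→(q0,b,+1)
state=q0 head=3 tape=bbb[b]aa__   (q0,b)→(q0,b,+1)
state=q0 head=4 tape=bbbb[a]a__   (q0,a)→(q0,b,-1)
state=q0 head=3 tape=bbb[b]ba__   (q0,b)→(q0,b,+1)
state=q0 head=4 tape=bbbb[b]a__   (q0,b)→(q0,b,+1)
state=q0 head=5 tape=bbbbb[a]__   (q0,a)→(q0,b,-1)
state=q0 head=4 tape=bbbb[b]b__   (q0,b)→(q0,b,+1)
state=q0 head=5 tape=bbbbb[b]__   (q0,b)→(q0,b,+1)
state=q0 head=6 tape=bbbbbb[_]_   (q0,_)→(q1,_,+1)
state=q1 head=7 tape=bbbbbb_[_]
After 15 steps: state q1, head at 7, tape bbbbbb.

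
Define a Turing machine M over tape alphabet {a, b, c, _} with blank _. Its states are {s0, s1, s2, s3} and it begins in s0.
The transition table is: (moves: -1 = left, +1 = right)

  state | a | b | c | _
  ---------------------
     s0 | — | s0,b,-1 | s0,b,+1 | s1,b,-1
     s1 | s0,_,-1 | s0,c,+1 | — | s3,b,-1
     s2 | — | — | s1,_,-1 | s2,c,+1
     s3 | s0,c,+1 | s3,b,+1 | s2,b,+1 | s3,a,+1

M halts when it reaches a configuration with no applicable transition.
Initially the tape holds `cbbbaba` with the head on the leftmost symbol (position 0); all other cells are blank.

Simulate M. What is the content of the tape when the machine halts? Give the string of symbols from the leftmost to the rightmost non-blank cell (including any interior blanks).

abbbbbbbba

s0 | ___[c]bbbaba   read c → write b, move +1, go to s0
s0 | ___b[b]bbaba   read b → write b, move -1, go to s0
s0 | ___[b]bbbaba   read b → write b, move -1, go to s0
s0 | __[_]bbbbaba   read _ → write b, move -1, go to s1
s1 | _[_]bbbbbaba   read _ → write b, move -1, go to s3
s3 | [_]bbbbbbaba   read _ → write a, move +1, go to s3
s3 | a[b]bbbbbaba   read b → write b, move +1, go to s3
s3 | ab[b]bbbbaba   read b → write b, move +1, go to s3
s3 | abb[b]bbbaba   read b → write b, move +1, go to s3
s3 | abbb[b]bbaba   read b → write b, move +1, go to s3
s3 | abbbb[b]baba   read b → write b, move +1, go to s3
s3 | abbbbb[b]aba   read b → write b, move +1, go to s3
s3 | abbbbbb[a]ba   read a → write c, move +1, go to s0
s0 | abbbbbbc[b]a   read b → write b, move -1, go to s0
s0 | abbbbbb[c]ba   read c → write b, move +1, go to s0
s0 | abbbbbbb[b]a   read b → write b, move -1, go to s0
s0 | abbbbbb[b]ba   read b → write b, move -1, go to s0
s0 | abbbbb[b]bba   read b → write b, move -1, go to s0
s0 | abbbb[b]bbba   read b → write b, move -1, go to s0
s0 | abbb[b]bbbba   read b → write b, move -1, go to s0
s0 | abb[b]bbbbba   read b → write b, move -1, go to s0
s0 | ab[b]bbbbbba   read b → write b, move -1, go to s0
s0 | a[b]bbbbbbba   read b → write b, move -1, go to s0
s0 | [a]bbbbbbbba
The non-blank tape span at halt is abbbbbbbba.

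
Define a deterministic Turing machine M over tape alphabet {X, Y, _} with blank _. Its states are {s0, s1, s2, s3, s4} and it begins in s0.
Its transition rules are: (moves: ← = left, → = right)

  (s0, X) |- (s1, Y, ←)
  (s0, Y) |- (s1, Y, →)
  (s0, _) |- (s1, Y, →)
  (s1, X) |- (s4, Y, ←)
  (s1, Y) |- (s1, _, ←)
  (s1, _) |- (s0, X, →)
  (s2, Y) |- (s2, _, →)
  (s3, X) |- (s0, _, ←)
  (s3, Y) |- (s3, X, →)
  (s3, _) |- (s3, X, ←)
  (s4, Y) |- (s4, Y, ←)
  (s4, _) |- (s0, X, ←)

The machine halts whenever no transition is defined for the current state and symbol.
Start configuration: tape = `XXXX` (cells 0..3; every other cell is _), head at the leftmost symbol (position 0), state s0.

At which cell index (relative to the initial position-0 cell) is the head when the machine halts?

state=s0 head=0 tape=_[X]XXX   (s0,X)→(s1,Y,←)
state=s1 head=-1 tape=[_]YXXX   (s1,_)→(s0,X,→)
state=s0 head=0 tape=X[Y]XXX   (s0,Y)→(s1,Y,→)
state=s1 head=1 tape=XY[X]XX   (s1,X)→(s4,Y,←)
state=s4 head=0 tape=X[Y]YXX   (s4,Y)→(s4,Y,←)
state=s4 head=-1 tape=[X]YYXX
At halt the head is at cell -1.

-1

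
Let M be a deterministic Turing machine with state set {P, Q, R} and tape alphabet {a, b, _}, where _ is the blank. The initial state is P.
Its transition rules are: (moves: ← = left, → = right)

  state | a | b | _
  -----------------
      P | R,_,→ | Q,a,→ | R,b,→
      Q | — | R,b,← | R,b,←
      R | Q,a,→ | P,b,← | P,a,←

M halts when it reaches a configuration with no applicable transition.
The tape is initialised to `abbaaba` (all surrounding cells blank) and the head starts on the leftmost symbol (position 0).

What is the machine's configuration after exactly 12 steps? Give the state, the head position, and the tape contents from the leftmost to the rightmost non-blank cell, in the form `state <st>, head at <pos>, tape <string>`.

state R, head at 0, tape abbaaba

state=P head=0 tape=[a]bbaaba   (P,a)→(R,_,→)
state=R head=1 tape=_[b]baaba   (R,b)→(P,b,←)
state=P head=0 tape=[_]bbaaba   (P,_)→(R,b,→)
state=R head=1 tape=b[b]baaba   (R,b)→(P,b,←)
state=P head=0 tape=[b]bbaaba   (P,b)→(Q,a,→)
state=Q head=1 tape=a[b]baaba   (Q,b)→(R,b,←)
state=R head=0 tape=[a]bbaaba   (R,a)→(Q,a,→)
state=Q head=1 tape=a[b]baaba   (Q,b)→(R,b,←)
state=R head=0 tape=[a]bbaaba   (R,a)→(Q,a,→)
state=Q head=1 tape=a[b]baaba   (Q,b)→(R,b,←)
state=R head=0 tape=[a]bbaaba   (R,a)→(Q,a,→)
state=Q head=1 tape=a[b]baaba   (Q,b)→(R,b,←)
state=R head=0 tape=[a]bbaaba
After 12 steps: state R, head at 0, tape abbaaba.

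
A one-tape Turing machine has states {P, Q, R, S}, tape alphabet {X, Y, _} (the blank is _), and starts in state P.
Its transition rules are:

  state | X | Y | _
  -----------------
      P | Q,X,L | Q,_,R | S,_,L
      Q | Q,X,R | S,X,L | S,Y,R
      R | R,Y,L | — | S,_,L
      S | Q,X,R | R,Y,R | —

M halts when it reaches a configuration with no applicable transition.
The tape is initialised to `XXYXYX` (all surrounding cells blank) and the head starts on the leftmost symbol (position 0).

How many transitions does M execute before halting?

13

P | _[X]XYXYX__   read X → write X, move L, go to Q
Q | [_]XXYXYX__   read _ → write Y, move R, go to S
S | Y[X]XYXYX__   read X → write X, move R, go to Q
Q | YX[X]YXYX__   read X → write X, move R, go to Q
Q | YXX[Y]XYX__   read Y → write X, move L, go to S
S | YX[X]XXYX__   read X → write X, move R, go to Q
Q | YXX[X]XYX__   read X → write X, move R, go to Q
Q | YXXX[X]YX__   read X → write X, move R, go to Q
Q | YXXXX[Y]X__   read Y → write X, move L, go to S
S | YXXX[X]XX__   read X → write X, move R, go to Q
Q | YXXXX[X]X__   read X → write X, move R, go to Q
Q | YXXXXX[X]__   read X → write X, move R, go to Q
Q | YXXXXXX[_]_   read _ → write Y, move R, go to S
S | YXXXXXXY[_]
M halts after 13 transitions.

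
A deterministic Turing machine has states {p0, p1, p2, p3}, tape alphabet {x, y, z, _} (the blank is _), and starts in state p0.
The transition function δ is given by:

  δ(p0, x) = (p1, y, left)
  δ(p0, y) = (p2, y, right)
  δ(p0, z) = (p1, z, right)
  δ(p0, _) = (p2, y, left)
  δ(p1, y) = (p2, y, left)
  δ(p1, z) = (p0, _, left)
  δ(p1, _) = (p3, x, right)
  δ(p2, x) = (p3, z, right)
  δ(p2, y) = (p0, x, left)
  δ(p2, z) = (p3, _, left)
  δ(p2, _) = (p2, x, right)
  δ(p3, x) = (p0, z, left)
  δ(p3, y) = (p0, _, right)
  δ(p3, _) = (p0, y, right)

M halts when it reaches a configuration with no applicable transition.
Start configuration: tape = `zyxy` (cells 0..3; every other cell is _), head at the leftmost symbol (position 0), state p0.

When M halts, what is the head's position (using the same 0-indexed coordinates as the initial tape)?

state=p0 head=0 tape=____[z]yxy_   (p0,z)→(p1,z,right)
state=p1 head=1 tape=____z[y]xy_   (p1,y)→(p2,y,left)
state=p2 head=0 tape=____[z]yxy_   (p2,z)→(p3,_,left)
state=p3 head=-1 tape=___[_]_yxy_   (p3,_)→(p0,y,right)
state=p0 head=0 tape=___y[_]yxy_   (p0,_)→(p2,y,left)
state=p2 head=-1 tape=___[y]yyxy_   (p2,y)→(p0,x,left)
state=p0 head=-2 tape=__[_]xyyxy_   (p0,_)→(p2,y,left)
state=p2 head=-3 tape=_[_]yxyyxy_   (p2,_)→(p2,x,right)
state=p2 head=-2 tape=_x[y]xyyxy_   (p2,y)→(p0,x,left)
state=p0 head=-3 tape=_[x]xxyyxy_   (p0,x)→(p1,y,left)
state=p1 head=-4 tape=[_]yxxyyxy_   (p1,_)→(p3,x,right)
state=p3 head=-3 tape=x[y]xxyyxy_   (p3,y)→(p0,_,right)
state=p0 head=-2 tape=x_[x]xyyxy_   (p0,x)→(p1,y,left)
state=p1 head=-3 tape=x[_]yxyyxy_   (p1,_)→(p3,x,right)
state=p3 head=-2 tape=xx[y]xyyxy_   (p3,y)→(p0,_,right)
state=p0 head=-1 tape=xx_[x]yyxy_   (p0,x)→(p1,y,left)
state=p1 head=-2 tape=xx[_]yyyxy_   (p1,_)→(p3,x,right)
state=p3 head=-1 tape=xxx[y]yyxy_   (p3,y)→(p0,_,right)
state=p0 head=0 tape=xxx_[y]yxy_   (p0,y)→(p2,y,right)
state=p2 head=1 tape=xxx_y[y]xy_   (p2,y)→(p0,x,left)
state=p0 head=0 tape=xxx_[y]xxy_   (p0,y)→(p2,y,right)
state=p2 head=1 tape=xxx_y[x]xy_   (p2,x)→(p3,z,right)
state=p3 head=2 tape=xxx_yz[x]y_   (p3,x)→(p0,z,left)
state=p0 head=1 tape=xxx_y[z]zy_   (p0,z)→(p1,z,right)
state=p1 head=2 tape=xxx_yz[z]y_   (p1,z)→(p0,_,left)
state=p0 head=1 tape=xxx_y[z]_y_   (p0,z)→(p1,z,right)
state=p1 head=2 tape=xxx_yz[_]y_   (p1,_)→(p3,x,right)
state=p3 head=3 tape=xxx_yzx[y]_   (p3,y)→(p0,_,right)
state=p0 head=4 tape=xxx_yzx_[_]   (p0,_)→(p2,y,left)
state=p2 head=3 tape=xxx_yzx[_]y   (p2,_)→(p2,x,right)
state=p2 head=4 tape=xxx_yzxx[y]   (p2,y)→(p0,x,left)
state=p0 head=3 tape=xxx_yzx[x]x   (p0,x)→(p1,y,left)
state=p1 head=2 tape=xxx_yz[x]yx
At halt the head is at cell 2.

2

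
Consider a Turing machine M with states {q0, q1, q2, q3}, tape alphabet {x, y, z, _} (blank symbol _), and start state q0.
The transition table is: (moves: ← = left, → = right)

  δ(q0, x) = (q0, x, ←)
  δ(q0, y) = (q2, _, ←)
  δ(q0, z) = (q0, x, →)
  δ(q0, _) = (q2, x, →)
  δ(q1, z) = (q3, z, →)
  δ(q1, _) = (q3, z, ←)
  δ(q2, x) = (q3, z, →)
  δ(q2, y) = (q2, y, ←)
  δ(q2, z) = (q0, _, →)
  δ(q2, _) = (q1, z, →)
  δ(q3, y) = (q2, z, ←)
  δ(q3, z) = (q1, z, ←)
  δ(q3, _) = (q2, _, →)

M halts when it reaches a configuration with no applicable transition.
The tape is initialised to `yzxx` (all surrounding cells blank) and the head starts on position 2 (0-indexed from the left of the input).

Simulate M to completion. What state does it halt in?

state=q0 head=2 tape=___yz[x]x   (q0,x)→(q0,x,←)
state=q0 head=1 tape=___y[z]xx   (q0,z)→(q0,x,→)
state=q0 head=2 tape=___yx[x]x   (q0,x)→(q0,x,←)
state=q0 head=1 tape=___y[x]xx   (q0,x)→(q0,x,←)
state=q0 head=0 tape=___[y]xxx   (q0,y)→(q2,_,←)
state=q2 head=-1 tape=__[_]_xxx   (q2,_)→(q1,z,→)
state=q1 head=0 tape=__z[_]xxx   (q1,_)→(q3,z,←)
state=q3 head=-1 tape=__[z]zxxx   (q3,z)→(q1,z,←)
state=q1 head=-2 tape=_[_]zzxxx   (q1,_)→(q3,z,←)
state=q3 head=-3 tape=[_]zzzxxx   (q3,_)→(q2,_,→)
state=q2 head=-2 tape=_[z]zzxxx   (q2,z)→(q0,_,→)
state=q0 head=-1 tape=__[z]zxxx   (q0,z)→(q0,x,→)
state=q0 head=0 tape=__x[z]xxx   (q0,z)→(q0,x,→)
state=q0 head=1 tape=__xx[x]xx   (q0,x)→(q0,x,←)
state=q0 head=0 tape=__x[x]xxx   (q0,x)→(q0,x,←)
state=q0 head=-1 tape=__[x]xxxx   (q0,x)→(q0,x,←)
state=q0 head=-2 tape=_[_]xxxxx   (q0,_)→(q2,x,→)
state=q2 head=-1 tape=_x[x]xxxx   (q2,x)→(q3,z,→)
state=q3 head=0 tape=_xz[x]xxx
No transition is defined for (q3, x); M halts in state q3.

q3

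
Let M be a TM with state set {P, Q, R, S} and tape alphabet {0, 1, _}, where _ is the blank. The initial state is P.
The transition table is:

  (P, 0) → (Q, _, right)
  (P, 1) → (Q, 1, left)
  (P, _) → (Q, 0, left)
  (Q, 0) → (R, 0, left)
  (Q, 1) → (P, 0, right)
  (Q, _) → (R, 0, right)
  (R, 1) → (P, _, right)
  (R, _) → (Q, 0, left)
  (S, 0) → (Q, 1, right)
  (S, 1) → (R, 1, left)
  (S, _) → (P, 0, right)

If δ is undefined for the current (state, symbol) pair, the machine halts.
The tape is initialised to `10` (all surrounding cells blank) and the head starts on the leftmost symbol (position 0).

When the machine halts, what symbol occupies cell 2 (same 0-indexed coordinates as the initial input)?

P | _[1]0__   read 1 → write 1, move left, go to Q
Q | [_]10__   read _ → write 0, move right, go to R
R | 0[1]0__   read 1 → write _, move right, go to P
P | 0_[0]__   read 0 → write _, move right, go to Q
Q | 0__[_]_   read _ → write 0, move right, go to R
R | 0__0[_]   read _ → write 0, move left, go to Q
Q | 0__[0]0   read 0 → write 0, move left, go to R
R | 0_[_]00   read _ → write 0, move left, go to Q
Q | 0[_]000   read _ → write 0, move right, go to R
R | 00[0]00
Cell 2 holds 0 when M halts.

0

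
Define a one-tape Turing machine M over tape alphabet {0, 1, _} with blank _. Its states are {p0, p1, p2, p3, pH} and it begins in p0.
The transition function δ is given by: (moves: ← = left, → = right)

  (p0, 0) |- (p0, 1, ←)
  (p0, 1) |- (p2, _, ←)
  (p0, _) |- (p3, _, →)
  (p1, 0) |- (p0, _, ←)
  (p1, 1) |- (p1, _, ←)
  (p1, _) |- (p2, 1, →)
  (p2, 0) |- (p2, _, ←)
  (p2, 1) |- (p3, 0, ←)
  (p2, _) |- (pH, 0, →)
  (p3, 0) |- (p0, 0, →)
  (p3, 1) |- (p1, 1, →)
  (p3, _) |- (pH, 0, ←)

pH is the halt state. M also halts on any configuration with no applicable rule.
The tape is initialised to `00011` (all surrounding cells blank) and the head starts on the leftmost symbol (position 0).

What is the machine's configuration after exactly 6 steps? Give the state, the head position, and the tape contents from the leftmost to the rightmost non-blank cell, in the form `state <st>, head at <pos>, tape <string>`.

p0 | _[0]0011   read 0 → write 1, move ←, go to p0
p0 | [_]10011   read _ → write _, move →, go to p3
p3 | _[1]0011   read 1 → write 1, move →, go to p1
p1 | _1[0]011   read 0 → write _, move ←, go to p0
p0 | _[1]_011   read 1 → write _, move ←, go to p2
p2 | [_]__011   read _ → write 0, move →, go to pH
pH | 0[_]_011
After 6 steps: state pH, head at 0, tape 0__011.

state pH, head at 0, tape 0__011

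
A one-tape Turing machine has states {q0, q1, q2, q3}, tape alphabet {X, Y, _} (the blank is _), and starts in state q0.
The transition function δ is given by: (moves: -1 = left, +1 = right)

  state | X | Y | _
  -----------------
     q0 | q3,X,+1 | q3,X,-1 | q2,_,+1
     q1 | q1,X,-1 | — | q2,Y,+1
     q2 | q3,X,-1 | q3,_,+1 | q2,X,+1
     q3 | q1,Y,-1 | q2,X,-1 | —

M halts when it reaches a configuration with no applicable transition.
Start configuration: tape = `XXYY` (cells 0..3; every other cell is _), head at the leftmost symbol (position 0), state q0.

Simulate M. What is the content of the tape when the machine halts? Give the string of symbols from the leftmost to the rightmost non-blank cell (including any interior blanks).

YYYYXYY

state=q0 head=0 tape=___[X]XYY   (q0,X)→(q3,X,+1)
state=q3 head=1 tape=___X[X]YY   (q3,X)→(q1,Y,-1)
state=q1 head=0 tape=___[X]YYY   (q1,X)→(q1,X,-1)
state=q1 head=-1 tape=__[_]XYYY   (q1,_)→(q2,Y,+1)
state=q2 head=0 tape=__Y[X]YYY   (q2,X)→(q3,X,-1)
state=q3 head=-1 tape=__[Y]XYYY   (q3,Y)→(q2,X,-1)
state=q2 head=-2 tape=_[_]XXYYY   (q2,_)→(q2,X,+1)
state=q2 head=-1 tape=_X[X]XYYY   (q2,X)→(q3,X,-1)
state=q3 head=-2 tape=_[X]XXYYY   (q3,X)→(q1,Y,-1)
state=q1 head=-3 tape=[_]YXXYYY   (q1,_)→(q2,Y,+1)
state=q2 head=-2 tape=Y[Y]XXYYY   (q2,Y)→(q3,_,+1)
state=q3 head=-1 tape=Y_[X]XYYY   (q3,X)→(q1,Y,-1)
state=q1 head=-2 tape=Y[_]YXYYY   (q1,_)→(q2,Y,+1)
state=q2 head=-1 tape=YY[Y]XYYY   (q2,Y)→(q3,_,+1)
state=q3 head=0 tape=YY_[X]YYY   (q3,X)→(q1,Y,-1)
state=q1 head=-1 tape=YY[_]YYYY   (q1,_)→(q2,Y,+1)
state=q2 head=0 tape=YYY[Y]YYY   (q2,Y)→(q3,_,+1)
state=q3 head=1 tape=YYY_[Y]YY   (q3,Y)→(q2,X,-1)
state=q2 head=0 tape=YYY[_]XYY   (q2,_)→(q2,X,+1)
state=q2 head=1 tape=YYYX[X]YY   (q2,X)→(q3,X,-1)
state=q3 head=0 tape=YYY[X]XYY   (q3,X)→(q1,Y,-1)
state=q1 head=-1 tape=YY[Y]YXYY
The non-blank tape span at halt is YYYYXYY.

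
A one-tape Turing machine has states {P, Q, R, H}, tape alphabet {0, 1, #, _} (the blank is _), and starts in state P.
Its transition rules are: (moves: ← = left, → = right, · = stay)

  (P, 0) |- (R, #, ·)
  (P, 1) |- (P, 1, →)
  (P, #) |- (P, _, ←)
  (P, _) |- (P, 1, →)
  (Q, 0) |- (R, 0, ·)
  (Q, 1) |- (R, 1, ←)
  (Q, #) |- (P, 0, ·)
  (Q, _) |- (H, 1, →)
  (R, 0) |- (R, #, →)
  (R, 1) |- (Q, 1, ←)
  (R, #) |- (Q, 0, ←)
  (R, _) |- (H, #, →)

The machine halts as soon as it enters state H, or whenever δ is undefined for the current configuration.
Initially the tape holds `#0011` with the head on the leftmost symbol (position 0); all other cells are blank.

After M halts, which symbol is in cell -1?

1

P | __[#]0011   read # → write _, move ←, go to P
P | _[_]_0011   read _ → write 1, move →, go to P
P | _1[_]0011   read _ → write 1, move →, go to P
P | _11[0]011   read 0 → write #, move ·, go to R
R | _11[#]011   read # → write 0, move ←, go to Q
Q | _1[1]0011   read 1 → write 1, move ←, go to R
R | _[1]10011   read 1 → write 1, move ←, go to Q
Q | [_]110011   read _ → write 1, move →, go to H
H | 1[1]10011
Cell -1 holds 1 when M halts.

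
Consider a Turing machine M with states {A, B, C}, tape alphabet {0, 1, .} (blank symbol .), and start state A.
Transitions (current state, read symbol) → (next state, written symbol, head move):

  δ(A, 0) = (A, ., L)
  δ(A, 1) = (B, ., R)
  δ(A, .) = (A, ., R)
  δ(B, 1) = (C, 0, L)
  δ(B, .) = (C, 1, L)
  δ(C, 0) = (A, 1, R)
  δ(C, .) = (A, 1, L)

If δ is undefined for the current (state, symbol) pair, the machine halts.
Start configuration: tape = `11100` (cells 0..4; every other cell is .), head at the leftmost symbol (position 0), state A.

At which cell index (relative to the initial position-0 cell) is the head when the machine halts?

1

state=A head=0 tape=.[1]1100   (A,1)→(B,.,R)
state=B head=1 tape=..[1]100   (B,1)→(C,0,L)
state=C head=0 tape=.[.]0100   (C,.)→(A,1,L)
state=A head=-1 tape=[.]10100   (A,.)→(A,.,R)
state=A head=0 tape=.[1]0100   (A,1)→(B,.,R)
state=B head=1 tape=..[0]100
At halt the head is at cell 1.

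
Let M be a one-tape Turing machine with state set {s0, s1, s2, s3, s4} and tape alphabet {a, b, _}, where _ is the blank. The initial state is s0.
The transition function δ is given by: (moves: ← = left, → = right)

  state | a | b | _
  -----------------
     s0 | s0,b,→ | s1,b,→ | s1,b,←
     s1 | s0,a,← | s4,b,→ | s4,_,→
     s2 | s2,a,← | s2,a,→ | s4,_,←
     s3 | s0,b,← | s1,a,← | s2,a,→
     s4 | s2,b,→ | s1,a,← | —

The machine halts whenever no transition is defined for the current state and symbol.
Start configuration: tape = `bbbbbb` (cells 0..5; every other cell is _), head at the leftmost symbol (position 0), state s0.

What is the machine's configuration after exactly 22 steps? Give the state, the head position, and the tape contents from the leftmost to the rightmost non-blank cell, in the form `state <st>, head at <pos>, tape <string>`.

state=s0 head=0 tape=[b]bbbbb__   (s0,b)→(s1,b,→)
state=s1 head=1 tape=b[b]bbbb__   (s1,b)→(s4,b,→)
state=s4 head=2 tape=bb[b]bbb__   (s4,b)→(s1,a,←)
state=s1 head=1 tape=b[b]abbb__   (s1,b)→(s4,b,→)
state=s4 head=2 tape=bb[a]bbb__   (s4,a)→(s2,b,→)
state=s2 head=3 tape=bbb[b]bb__   (s2,b)→(s2,a,→)
state=s2 head=4 tape=bbba[b]b__   (s2,b)→(s2,a,→)
state=s2 head=5 tape=bbbaa[b]__   (s2,b)→(s2,a,→)
state=s2 head=6 tape=bbbaaa[_]_   (s2,_)→(s4,_,←)
state=s4 head=5 tape=bbbaa[a]__   (s4,a)→(s2,b,→)
state=s2 head=6 tape=bbbaab[_]_   (s2,_)→(s4,_,←)
state=s4 head=5 tape=bbbaa[b]__   (s4,b)→(s1,a,←)
state=s1 head=4 tape=bbba[a]a__   (s1,a)→(s0,a,←)
state=s0 head=3 tape=bbb[a]aa__   (s0,a)→(s0,b,→)
state=s0 head=4 tape=bbbb[a]a__   (s0,a)→(s0,b,→)
state=s0 head=5 tape=bbbbb[a]__   (s0,a)→(s0,b,→)
state=s0 head=6 tape=bbbbbb[_]_   (s0,_)→(s1,b,←)
state=s1 head=5 tape=bbbbb[b]b_   (s1,b)→(s4,b,→)
state=s4 head=6 tape=bbbbbb[b]_   (s4,b)→(s1,a,←)
state=s1 head=5 tape=bbbbb[b]a_   (s1,b)→(s4,b,→)
state=s4 head=6 tape=bbbbbb[a]_   (s4,a)→(s2,b,→)
state=s2 head=7 tape=bbbbbbb[_]   (s2,_)→(s4,_,←)
state=s4 head=6 tape=bbbbbb[b]_
After 22 steps: state s4, head at 6, tape bbbbbbb.

state s4, head at 6, tape bbbbbbb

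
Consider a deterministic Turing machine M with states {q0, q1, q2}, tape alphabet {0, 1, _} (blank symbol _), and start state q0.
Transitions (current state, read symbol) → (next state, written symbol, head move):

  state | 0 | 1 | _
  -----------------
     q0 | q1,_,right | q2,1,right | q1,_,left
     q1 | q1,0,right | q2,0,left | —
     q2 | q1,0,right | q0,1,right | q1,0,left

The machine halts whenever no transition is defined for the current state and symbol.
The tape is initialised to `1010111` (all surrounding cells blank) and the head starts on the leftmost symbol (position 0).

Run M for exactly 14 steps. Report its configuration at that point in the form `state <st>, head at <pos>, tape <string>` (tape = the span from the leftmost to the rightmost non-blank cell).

q0 | [1]010111   read 1 → write 1, move right, go to q2
q2 | 1[0]10111   read 0 → write 0, move right, go to q1
q1 | 10[1]0111   read 1 → write 0, move left, go to q2
q2 | 1[0]00111   read 0 → write 0, move right, go to q1
q1 | 10[0]0111   read 0 → write 0, move right, go to q1
q1 | 100[0]111   read 0 → write 0, move right, go to q1
q1 | 1000[1]11   read 1 → write 0, move left, go to q2
q2 | 100[0]011   read 0 → write 0, move right, go to q1
q1 | 1000[0]11   read 0 → write 0, move right, go to q1
q1 | 10000[1]1   read 1 → write 0, move left, go to q2
q2 | 1000[0]01   read 0 → write 0, move right, go to q1
q1 | 10000[0]1   read 0 → write 0, move right, go to q1
q1 | 100000[1]   read 1 → write 0, move left, go to q2
q2 | 10000[0]0   read 0 → write 0, move right, go to q1
q1 | 100000[0]
After 14 steps: state q1, head at 6, tape 1000000.

state q1, head at 6, tape 1000000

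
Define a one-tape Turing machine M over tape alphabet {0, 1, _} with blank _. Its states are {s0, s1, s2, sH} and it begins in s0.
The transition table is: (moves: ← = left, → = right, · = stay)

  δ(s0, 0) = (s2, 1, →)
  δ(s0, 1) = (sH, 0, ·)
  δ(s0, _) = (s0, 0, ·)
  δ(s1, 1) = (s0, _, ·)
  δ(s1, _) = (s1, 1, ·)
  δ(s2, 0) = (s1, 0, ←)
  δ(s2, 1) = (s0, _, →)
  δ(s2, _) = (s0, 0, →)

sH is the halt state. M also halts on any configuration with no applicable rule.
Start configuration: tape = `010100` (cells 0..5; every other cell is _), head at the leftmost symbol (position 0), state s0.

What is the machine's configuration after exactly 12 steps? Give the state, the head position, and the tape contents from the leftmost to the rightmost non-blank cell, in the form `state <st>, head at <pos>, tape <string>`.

state s0, head at 4, tape 1_1_00

s0 | [0]10100   read 0 → write 1, move →, go to s2
s2 | 1[1]0100   read 1 → write _, move →, go to s0
s0 | 1_[0]100   read 0 → write 1, move →, go to s2
s2 | 1_1[1]00   read 1 → write _, move →, go to s0
s0 | 1_1_[0]0   read 0 → write 1, move →, go to s2
s2 | 1_1_1[0]   read 0 → write 0, move ←, go to s1
s1 | 1_1_[1]0   read 1 → write _, move ·, go to s0
s0 | 1_1_[_]0   read _ → write 0, move ·, go to s0
s0 | 1_1_[0]0   read 0 → write 1, move →, go to s2
s2 | 1_1_1[0]   read 0 → write 0, move ←, go to s1
s1 | 1_1_[1]0   read 1 → write _, move ·, go to s0
s0 | 1_1_[_]0   read _ → write 0, move ·, go to s0
s0 | 1_1_[0]0
After 12 steps: state s0, head at 4, tape 1_1_00.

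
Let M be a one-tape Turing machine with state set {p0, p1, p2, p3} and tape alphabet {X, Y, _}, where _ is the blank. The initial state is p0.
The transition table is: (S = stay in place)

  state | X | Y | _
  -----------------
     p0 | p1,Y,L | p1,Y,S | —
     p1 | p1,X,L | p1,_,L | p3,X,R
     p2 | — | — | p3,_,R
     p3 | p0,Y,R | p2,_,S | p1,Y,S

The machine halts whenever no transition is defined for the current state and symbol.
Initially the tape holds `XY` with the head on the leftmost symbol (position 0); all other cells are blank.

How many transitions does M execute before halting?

14

p0 | _[X]Y_   read X → write Y, move L, go to p1
p1 | [_]YY_   read _ → write X, move R, go to p3
p3 | X[Y]Y_   read Y → write _, move S, go to p2
p2 | X[_]Y_   read _ → write _, move R, go to p3
p3 | X_[Y]_   read Y → write _, move S, go to p2
p2 | X_[_]_   read _ → write _, move R, go to p3
p3 | X__[_]   read _ → write Y, move S, go to p1
p1 | X__[Y]   read Y → write _, move L, go to p1
p1 | X_[_]_   read _ → write X, move R, go to p3
p3 | X_X[_]   read _ → write Y, move S, go to p1
p1 | X_X[Y]   read Y → write _, move L, go to p1
p1 | X_[X]_   read X → write X, move L, go to p1
p1 | X[_]X_   read _ → write X, move R, go to p3
p3 | XX[X]_   read X → write Y, move R, go to p0
p0 | XXY[_]
M halts after 14 transitions.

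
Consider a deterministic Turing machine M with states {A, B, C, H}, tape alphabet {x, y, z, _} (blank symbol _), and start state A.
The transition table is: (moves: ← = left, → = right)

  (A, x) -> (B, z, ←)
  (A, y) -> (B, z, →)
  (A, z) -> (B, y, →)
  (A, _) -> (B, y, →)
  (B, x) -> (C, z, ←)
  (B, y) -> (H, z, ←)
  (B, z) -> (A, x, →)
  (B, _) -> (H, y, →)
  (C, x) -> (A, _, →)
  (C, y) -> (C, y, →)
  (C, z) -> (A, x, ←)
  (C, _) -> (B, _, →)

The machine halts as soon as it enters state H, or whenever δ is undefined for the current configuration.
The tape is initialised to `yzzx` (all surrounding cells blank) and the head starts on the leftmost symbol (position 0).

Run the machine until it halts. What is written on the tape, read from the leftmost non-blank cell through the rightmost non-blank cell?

yzxzz

state=A head=0 tape=_[y]zzx   (A,y)→(B,z,→)
state=B head=1 tape=_z[z]zx   (B,z)→(A,x,→)
state=A head=2 tape=_zx[z]x   (A,z)→(B,y,→)
state=B head=3 tape=_zxy[x]   (B,x)→(C,z,←)
state=C head=2 tape=_zx[y]z   (C,y)→(C,y,→)
state=C head=3 tape=_zxy[z]   (C,z)→(A,x,←)
state=A head=2 tape=_zx[y]x   (A,y)→(B,z,→)
state=B head=3 tape=_zxz[x]   (B,x)→(C,z,←)
state=C head=2 tape=_zx[z]z   (C,z)→(A,x,←)
state=A head=1 tape=_z[x]xz   (A,x)→(B,z,←)
state=B head=0 tape=_[z]zxz   (B,z)→(A,x,→)
state=A head=1 tape=_x[z]xz   (A,z)→(B,y,→)
state=B head=2 tape=_xy[x]z   (B,x)→(C,z,←)
state=C head=1 tape=_x[y]zz   (C,y)→(C,y,→)
state=C head=2 tape=_xy[z]z   (C,z)→(A,x,←)
state=A head=1 tape=_x[y]xz   (A,y)→(B,z,→)
state=B head=2 tape=_xz[x]z   (B,x)→(C,z,←)
state=C head=1 tape=_x[z]zz   (C,z)→(A,x,←)
state=A head=0 tape=_[x]xzz   (A,x)→(B,z,←)
state=B head=-1 tape=[_]zxzz   (B,_)→(H,y,→)
state=H head=0 tape=y[z]xzz
The non-blank tape span at halt is yzxzz.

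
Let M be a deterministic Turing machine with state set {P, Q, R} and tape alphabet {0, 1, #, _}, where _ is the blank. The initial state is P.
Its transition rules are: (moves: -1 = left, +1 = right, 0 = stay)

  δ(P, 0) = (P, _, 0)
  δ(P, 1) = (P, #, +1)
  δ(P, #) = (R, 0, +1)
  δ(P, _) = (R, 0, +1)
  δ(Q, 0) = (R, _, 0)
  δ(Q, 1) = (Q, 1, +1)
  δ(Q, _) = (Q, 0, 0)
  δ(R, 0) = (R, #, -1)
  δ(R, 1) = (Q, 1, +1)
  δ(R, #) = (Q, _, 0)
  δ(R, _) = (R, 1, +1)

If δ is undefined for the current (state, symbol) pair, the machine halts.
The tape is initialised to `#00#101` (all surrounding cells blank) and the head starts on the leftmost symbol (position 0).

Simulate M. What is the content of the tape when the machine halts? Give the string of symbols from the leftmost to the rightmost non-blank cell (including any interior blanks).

111##101

P | _[#]00#101   read # → write 0, move +1, go to R
R | _0[0]0#101   read 0 → write #, move -1, go to R
R | _[0]#0#101   read 0 → write #, move -1, go to R
R | [_]##0#101   read _ → write 1, move +1, go to R
R | 1[#]#0#101   read # → write _, move 0, go to Q
Q | 1[_]#0#101   read _ → write 0, move 0, go to Q
Q | 1[0]#0#101   read 0 → write _, move 0, go to R
R | 1[_]#0#101   read _ → write 1, move +1, go to R
R | 11[#]0#101   read # → write _, move 0, go to Q
Q | 11[_]0#101   read _ → write 0, move 0, go to Q
Q | 11[0]0#101   read 0 → write _, move 0, go to R
R | 11[_]0#101   read _ → write 1, move +1, go to R
R | 111[0]#101   read 0 → write #, move -1, go to R
R | 11[1]##101   read 1 → write 1, move +1, go to Q
Q | 111[#]#101
The non-blank tape span at halt is 111##101.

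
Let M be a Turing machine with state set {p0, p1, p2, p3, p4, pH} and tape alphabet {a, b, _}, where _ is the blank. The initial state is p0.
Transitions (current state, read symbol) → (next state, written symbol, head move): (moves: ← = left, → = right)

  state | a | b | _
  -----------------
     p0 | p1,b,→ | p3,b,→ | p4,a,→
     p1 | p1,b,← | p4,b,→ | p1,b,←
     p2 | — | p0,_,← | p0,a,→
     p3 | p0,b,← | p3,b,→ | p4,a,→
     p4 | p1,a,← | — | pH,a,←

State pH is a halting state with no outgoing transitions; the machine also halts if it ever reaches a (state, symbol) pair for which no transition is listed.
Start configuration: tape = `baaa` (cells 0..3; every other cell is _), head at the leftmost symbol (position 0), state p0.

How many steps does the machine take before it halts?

state=p0 head=0 tape=[b]aaa__   (p0,b)→(p3,b,→)
state=p3 head=1 tape=b[a]aa__   (p3,a)→(p0,b,←)
state=p0 head=0 tape=[b]baa__   (p0,b)→(p3,b,→)
state=p3 head=1 tape=b[b]aa__   (p3,b)→(p3,b,→)
state=p3 head=2 tape=bb[a]a__   (p3,a)→(p0,b,←)
state=p0 head=1 tape=b[b]ba__   (p0,b)→(p3,b,→)
state=p3 head=2 tape=bb[b]a__   (p3,b)→(p3,b,→)
state=p3 head=3 tape=bbb[a]__   (p3,a)→(p0,b,←)
state=p0 head=2 tape=bb[b]b__   (p0,b)→(p3,b,→)
state=p3 head=3 tape=bbb[b]__   (p3,b)→(p3,b,→)
state=p3 head=4 tape=bbbb[_]_   (p3,_)→(p4,a,→)
state=p4 head=5 tape=bbbba[_]   (p4,_)→(pH,a,←)
state=pH head=4 tape=bbbb[a]a
M halts after 12 transitions.

12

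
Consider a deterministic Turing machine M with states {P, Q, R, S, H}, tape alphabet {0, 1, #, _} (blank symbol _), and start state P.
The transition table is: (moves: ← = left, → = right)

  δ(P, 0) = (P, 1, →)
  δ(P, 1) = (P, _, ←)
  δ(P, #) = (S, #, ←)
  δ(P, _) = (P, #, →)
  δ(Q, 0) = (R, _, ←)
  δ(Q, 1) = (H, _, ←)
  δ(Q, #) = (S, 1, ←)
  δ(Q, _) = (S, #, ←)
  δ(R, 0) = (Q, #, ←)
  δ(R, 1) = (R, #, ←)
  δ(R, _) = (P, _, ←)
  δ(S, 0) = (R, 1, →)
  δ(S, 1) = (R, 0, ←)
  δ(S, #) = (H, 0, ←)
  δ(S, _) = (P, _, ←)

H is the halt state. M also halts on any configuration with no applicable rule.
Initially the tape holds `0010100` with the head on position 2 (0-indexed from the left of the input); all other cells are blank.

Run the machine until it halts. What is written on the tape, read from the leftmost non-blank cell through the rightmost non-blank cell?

#0##0#__00

state=P head=2 tape=___00[1]0100   (P,1)→(P,_,←)
state=P head=1 tape=___0[0]_0100   (P,0)→(P,1,→)
state=P head=2 tape=___01[_]0100   (P,_)→(P,#,→)
state=P head=3 tape=___01#[0]100   (P,0)→(P,1,→)
state=P head=4 tape=___01#1[1]00   (P,1)→(P,_,←)
state=P head=3 tape=___01#[1]_00   (P,1)→(P,_,←)
state=P head=2 tape=___01[#]__00   (P,#)→(S,#,←)
state=S head=1 tape=___0[1]#__00   (S,1)→(R,0,←)
state=R head=0 tape=___[0]0#__00   (R,0)→(Q,#,←)
state=Q head=-1 tape=__[_]#0#__00   (Q,_)→(S,#,←)
state=S head=-2 tape=_[_]##0#__00   (S,_)→(P,_,←)
state=P head=-3 tape=[_]_##0#__00   (P,_)→(P,#,→)
state=P head=-2 tape=#[_]##0#__00   (P,_)→(P,#,→)
state=P head=-1 tape=##[#]#0#__00   (P,#)→(S,#,←)
state=S head=-2 tape=#[#]##0#__00   (S,#)→(H,0,←)
state=H head=-3 tape=[#]0##0#__00
The non-blank tape span at halt is #0##0#__00.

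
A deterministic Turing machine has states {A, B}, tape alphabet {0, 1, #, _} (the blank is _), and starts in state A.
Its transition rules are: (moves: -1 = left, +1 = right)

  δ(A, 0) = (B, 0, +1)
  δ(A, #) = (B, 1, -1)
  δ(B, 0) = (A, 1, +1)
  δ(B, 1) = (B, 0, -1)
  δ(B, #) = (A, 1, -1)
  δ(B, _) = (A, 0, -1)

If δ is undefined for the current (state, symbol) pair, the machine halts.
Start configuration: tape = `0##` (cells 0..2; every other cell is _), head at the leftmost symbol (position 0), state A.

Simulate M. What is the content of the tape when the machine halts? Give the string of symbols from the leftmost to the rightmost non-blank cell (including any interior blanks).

1101

A | [0]##__   read 0 → write 0, move +1, go to B
B | 0[#]#__   read # → write 1, move -1, go to A
A | [0]1#__   read 0 → write 0, move +1, go to B
B | 0[1]#__   read 1 → write 0, move -1, go to B
B | [0]0#__   read 0 → write 1, move +1, go to A
A | 1[0]#__   read 0 → write 0, move +1, go to B
B | 10[#]__   read # → write 1, move -1, go to A
A | 1[0]1__   read 0 → write 0, move +1, go to B
B | 10[1]__   read 1 → write 0, move -1, go to B
B | 1[0]0__   read 0 → write 1, move +1, go to A
A | 11[0]__   read 0 → write 0, move +1, go to B
B | 110[_]_   read _ → write 0, move -1, go to A
A | 11[0]0_   read 0 → write 0, move +1, go to B
B | 110[0]_   read 0 → write 1, move +1, go to A
A | 1101[_]
The non-blank tape span at halt is 1101.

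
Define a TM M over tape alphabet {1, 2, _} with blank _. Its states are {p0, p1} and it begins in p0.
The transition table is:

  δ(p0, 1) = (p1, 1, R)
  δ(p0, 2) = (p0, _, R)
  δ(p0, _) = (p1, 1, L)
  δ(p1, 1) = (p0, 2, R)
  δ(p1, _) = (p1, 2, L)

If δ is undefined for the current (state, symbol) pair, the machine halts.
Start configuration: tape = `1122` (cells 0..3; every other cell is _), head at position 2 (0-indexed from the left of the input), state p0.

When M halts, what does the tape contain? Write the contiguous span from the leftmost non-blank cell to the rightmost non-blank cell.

p0 | 11[2]2___   read 2 → write _, move R, go to p0
p0 | 11_[2]___   read 2 → write _, move R, go to p0
p0 | 11__[_]__   read _ → write 1, move L, go to p1
p1 | 11_[_]1__   read _ → write 2, move L, go to p1
p1 | 11[_]21__   read _ → write 2, move L, go to p1
p1 | 1[1]221__   read 1 → write 2, move R, go to p0
p0 | 12[2]21__   read 2 → write _, move R, go to p0
p0 | 12_[2]1__   read 2 → write _, move R, go to p0
p0 | 12__[1]__   read 1 → write 1, move R, go to p1
p1 | 12__1[_]_   read _ → write 2, move L, go to p1
p1 | 12__[1]2_   read 1 → write 2, move R, go to p0
p0 | 12__2[2]_   read 2 → write _, move R, go to p0
p0 | 12__2_[_]   read _ → write 1, move L, go to p1
p1 | 12__2[_]1   read _ → write 2, move L, go to p1
p1 | 12__[2]21
The non-blank tape span at halt is 12__221.

12__221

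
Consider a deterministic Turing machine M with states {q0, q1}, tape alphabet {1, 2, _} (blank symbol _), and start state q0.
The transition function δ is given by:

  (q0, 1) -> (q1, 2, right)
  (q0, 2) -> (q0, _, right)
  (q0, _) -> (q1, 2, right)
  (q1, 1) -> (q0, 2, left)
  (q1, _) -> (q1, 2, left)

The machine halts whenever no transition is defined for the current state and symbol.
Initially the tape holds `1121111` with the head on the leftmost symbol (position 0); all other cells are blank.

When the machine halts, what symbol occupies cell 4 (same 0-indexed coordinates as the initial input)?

_

q0 | [1]121111__   read 1 → write 2, move right, go to q1
q1 | 2[1]21111__   read 1 → write 2, move left, go to q0
q0 | [2]221111__   read 2 → write _, move right, go to q0
q0 | _[2]21111__   read 2 → write _, move right, go to q0
q0 | __[2]1111__   read 2 → write _, move right, go to q0
q0 | ___[1]111__   read 1 → write 2, move right, go to q1
q1 | ___2[1]11__   read 1 → write 2, move left, go to q0
q0 | ___[2]211__   read 2 → write _, move right, go to q0
q0 | ____[2]11__   read 2 → write _, move right, go to q0
q0 | _____[1]1__   read 1 → write 2, move right, go to q1
q1 | _____2[1]__   read 1 → write 2, move left, go to q0
q0 | _____[2]2__   read 2 → write _, move right, go to q0
q0 | ______[2]__   read 2 → write _, move right, go to q0
q0 | _______[_]_   read _ → write 2, move right, go to q1
q1 | _______2[_]   read _ → write 2, move left, go to q1
q1 | _______[2]2
Cell 4 holds _ when M halts.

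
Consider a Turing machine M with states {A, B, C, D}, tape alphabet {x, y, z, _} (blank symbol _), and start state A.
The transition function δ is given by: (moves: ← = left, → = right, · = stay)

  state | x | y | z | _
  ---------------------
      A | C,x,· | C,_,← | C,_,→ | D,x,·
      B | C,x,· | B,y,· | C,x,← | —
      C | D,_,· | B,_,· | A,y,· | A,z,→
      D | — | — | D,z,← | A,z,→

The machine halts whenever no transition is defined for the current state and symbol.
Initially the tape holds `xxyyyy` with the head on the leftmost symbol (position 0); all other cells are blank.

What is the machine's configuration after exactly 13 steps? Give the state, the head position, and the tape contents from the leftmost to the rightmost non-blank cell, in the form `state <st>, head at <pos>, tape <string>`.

state D, head at 0, tape zx__yyy

state=A head=0 tape=_[x]xyyyy   (A,x)→(C,x,·)
state=C head=0 tape=_[x]xyyyy   (C,x)→(D,_,·)
state=D head=0 tape=_[_]xyyyy   (D,_)→(A,z,→)
state=A head=1 tape=_z[x]yyyy   (A,x)→(C,x,·)
state=C head=1 tape=_z[x]yyyy   (C,x)→(D,_,·)
state=D head=1 tape=_z[_]yyyy   (D,_)→(A,z,→)
state=A head=2 tape=_zz[y]yyy   (A,y)→(C,_,←)
state=C head=1 tape=_z[z]_yyy   (C,z)→(A,y,·)
state=A head=1 tape=_z[y]_yyy   (A,y)→(C,_,←)
state=C head=0 tape=_[z]__yyy   (C,z)→(A,y,·)
state=A head=0 tape=_[y]__yyy   (A,y)→(C,_,←)
state=C head=-1 tape=[_]___yyy   (C,_)→(A,z,→)
state=A head=0 tape=z[_]__yyy   (A,_)→(D,x,·)
state=D head=0 tape=z[x]__yyy
After 13 steps: state D, head at 0, tape zx__yyy.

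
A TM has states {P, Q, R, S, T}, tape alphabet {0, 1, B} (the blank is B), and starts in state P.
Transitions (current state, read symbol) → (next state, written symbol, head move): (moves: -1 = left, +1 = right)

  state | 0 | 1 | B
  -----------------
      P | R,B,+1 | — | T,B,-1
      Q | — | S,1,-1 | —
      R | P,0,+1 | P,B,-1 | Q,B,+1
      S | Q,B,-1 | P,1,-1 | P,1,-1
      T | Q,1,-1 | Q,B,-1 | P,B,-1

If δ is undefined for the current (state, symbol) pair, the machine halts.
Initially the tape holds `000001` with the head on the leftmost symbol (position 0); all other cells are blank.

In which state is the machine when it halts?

state=P head=0 tape=[0]00001   (P,0)→(R,B,+1)
state=R head=1 tape=B[0]0001   (R,0)→(P,0,+1)
state=P head=2 tape=B0[0]001   (P,0)→(R,B,+1)
state=R head=3 tape=B0B[0]01   (R,0)→(P,0,+1)
state=P head=4 tape=B0B0[0]1   (P,0)→(R,B,+1)
state=R head=5 tape=B0B0B[1]   (R,1)→(P,B,-1)
state=P head=4 tape=B0B0[B]B   (P,B)→(T,B,-1)
state=T head=3 tape=B0B[0]BB   (T,0)→(Q,1,-1)
state=Q head=2 tape=B0[B]1BB
No transition is defined for (Q, B); M halts in state Q.

Q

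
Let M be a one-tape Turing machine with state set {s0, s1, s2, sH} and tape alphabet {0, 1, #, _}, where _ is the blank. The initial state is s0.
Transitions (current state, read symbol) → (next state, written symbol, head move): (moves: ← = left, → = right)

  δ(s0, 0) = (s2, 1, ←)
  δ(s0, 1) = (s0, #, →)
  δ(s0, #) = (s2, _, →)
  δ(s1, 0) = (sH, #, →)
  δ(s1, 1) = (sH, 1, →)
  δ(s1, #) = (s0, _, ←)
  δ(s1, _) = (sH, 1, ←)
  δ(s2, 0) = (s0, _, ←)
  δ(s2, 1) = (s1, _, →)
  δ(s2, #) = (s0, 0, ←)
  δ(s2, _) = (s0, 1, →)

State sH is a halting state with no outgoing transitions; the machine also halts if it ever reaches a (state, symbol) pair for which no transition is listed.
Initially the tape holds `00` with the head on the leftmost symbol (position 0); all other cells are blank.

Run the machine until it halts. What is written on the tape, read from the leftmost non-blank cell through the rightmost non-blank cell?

011

state=s0 head=0 tape=__[0]0   (s0,0)→(s2,1,←)
state=s2 head=-1 tape=_[_]10   (s2,_)→(s0,1,→)
state=s0 head=0 tape=_1[1]0   (s0,1)→(s0,#,→)
state=s0 head=1 tape=_1#[0]   (s0,0)→(s2,1,←)
state=s2 head=0 tape=_1[#]1   (s2,#)→(s0,0,←)
state=s0 head=-1 tape=_[1]01   (s0,1)→(s0,#,→)
state=s0 head=0 tape=_#[0]1   (s0,0)→(s2,1,←)
state=s2 head=-1 tape=_[#]11   (s2,#)→(s0,0,←)
state=s0 head=-2 tape=[_]011
The non-blank tape span at halt is 011.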